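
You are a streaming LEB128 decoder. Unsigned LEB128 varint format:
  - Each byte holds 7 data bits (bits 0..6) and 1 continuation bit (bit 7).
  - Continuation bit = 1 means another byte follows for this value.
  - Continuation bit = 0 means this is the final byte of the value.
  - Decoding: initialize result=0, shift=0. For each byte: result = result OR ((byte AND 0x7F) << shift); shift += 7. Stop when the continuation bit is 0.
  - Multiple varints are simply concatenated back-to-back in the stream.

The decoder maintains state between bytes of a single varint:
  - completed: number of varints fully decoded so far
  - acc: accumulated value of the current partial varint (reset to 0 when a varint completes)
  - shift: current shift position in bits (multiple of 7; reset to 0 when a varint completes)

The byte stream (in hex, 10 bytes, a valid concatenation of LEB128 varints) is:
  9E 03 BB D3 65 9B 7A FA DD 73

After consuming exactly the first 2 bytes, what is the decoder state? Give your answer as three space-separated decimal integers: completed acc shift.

Answer: 1 0 0

Derivation:
byte[0]=0x9E cont=1 payload=0x1E: acc |= 30<<0 -> completed=0 acc=30 shift=7
byte[1]=0x03 cont=0 payload=0x03: varint #1 complete (value=414); reset -> completed=1 acc=0 shift=0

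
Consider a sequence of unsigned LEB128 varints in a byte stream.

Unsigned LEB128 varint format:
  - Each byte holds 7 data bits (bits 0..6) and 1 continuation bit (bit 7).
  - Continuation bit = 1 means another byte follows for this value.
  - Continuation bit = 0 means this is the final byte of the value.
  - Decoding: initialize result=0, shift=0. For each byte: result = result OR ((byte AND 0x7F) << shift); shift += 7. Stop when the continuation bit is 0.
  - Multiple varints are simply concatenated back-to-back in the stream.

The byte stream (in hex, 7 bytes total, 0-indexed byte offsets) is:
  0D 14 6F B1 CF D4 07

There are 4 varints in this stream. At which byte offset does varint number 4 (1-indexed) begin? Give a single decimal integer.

Answer: 3

Derivation:
  byte[0]=0x0D cont=0 payload=0x0D=13: acc |= 13<<0 -> acc=13 shift=7 [end]
Varint 1: bytes[0:1] = 0D -> value 13 (1 byte(s))
  byte[1]=0x14 cont=0 payload=0x14=20: acc |= 20<<0 -> acc=20 shift=7 [end]
Varint 2: bytes[1:2] = 14 -> value 20 (1 byte(s))
  byte[2]=0x6F cont=0 payload=0x6F=111: acc |= 111<<0 -> acc=111 shift=7 [end]
Varint 3: bytes[2:3] = 6F -> value 111 (1 byte(s))
  byte[3]=0xB1 cont=1 payload=0x31=49: acc |= 49<<0 -> acc=49 shift=7
  byte[4]=0xCF cont=1 payload=0x4F=79: acc |= 79<<7 -> acc=10161 shift=14
  byte[5]=0xD4 cont=1 payload=0x54=84: acc |= 84<<14 -> acc=1386417 shift=21
  byte[6]=0x07 cont=0 payload=0x07=7: acc |= 7<<21 -> acc=16066481 shift=28 [end]
Varint 4: bytes[3:7] = B1 CF D4 07 -> value 16066481 (4 byte(s))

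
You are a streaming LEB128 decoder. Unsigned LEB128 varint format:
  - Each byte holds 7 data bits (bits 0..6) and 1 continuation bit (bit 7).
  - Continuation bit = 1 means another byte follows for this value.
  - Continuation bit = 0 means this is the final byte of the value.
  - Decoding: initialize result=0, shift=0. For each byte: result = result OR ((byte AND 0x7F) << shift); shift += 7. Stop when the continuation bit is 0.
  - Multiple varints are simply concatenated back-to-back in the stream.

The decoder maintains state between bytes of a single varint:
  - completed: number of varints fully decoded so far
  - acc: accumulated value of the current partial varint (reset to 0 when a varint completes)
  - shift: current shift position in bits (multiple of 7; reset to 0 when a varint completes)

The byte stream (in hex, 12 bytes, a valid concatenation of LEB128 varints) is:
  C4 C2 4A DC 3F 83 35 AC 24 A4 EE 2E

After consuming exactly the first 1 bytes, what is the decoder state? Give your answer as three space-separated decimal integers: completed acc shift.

byte[0]=0xC4 cont=1 payload=0x44: acc |= 68<<0 -> completed=0 acc=68 shift=7

Answer: 0 68 7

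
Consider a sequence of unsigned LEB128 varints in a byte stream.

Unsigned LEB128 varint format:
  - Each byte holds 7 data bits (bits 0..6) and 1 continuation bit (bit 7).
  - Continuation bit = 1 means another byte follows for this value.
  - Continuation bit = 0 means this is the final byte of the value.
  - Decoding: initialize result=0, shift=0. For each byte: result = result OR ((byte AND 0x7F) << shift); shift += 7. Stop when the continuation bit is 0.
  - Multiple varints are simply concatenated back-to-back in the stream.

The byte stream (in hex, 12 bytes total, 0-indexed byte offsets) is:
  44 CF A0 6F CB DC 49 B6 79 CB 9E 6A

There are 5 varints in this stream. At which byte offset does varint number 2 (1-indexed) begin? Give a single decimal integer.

Answer: 1

Derivation:
  byte[0]=0x44 cont=0 payload=0x44=68: acc |= 68<<0 -> acc=68 shift=7 [end]
Varint 1: bytes[0:1] = 44 -> value 68 (1 byte(s))
  byte[1]=0xCF cont=1 payload=0x4F=79: acc |= 79<<0 -> acc=79 shift=7
  byte[2]=0xA0 cont=1 payload=0x20=32: acc |= 32<<7 -> acc=4175 shift=14
  byte[3]=0x6F cont=0 payload=0x6F=111: acc |= 111<<14 -> acc=1822799 shift=21 [end]
Varint 2: bytes[1:4] = CF A0 6F -> value 1822799 (3 byte(s))
  byte[4]=0xCB cont=1 payload=0x4B=75: acc |= 75<<0 -> acc=75 shift=7
  byte[5]=0xDC cont=1 payload=0x5C=92: acc |= 92<<7 -> acc=11851 shift=14
  byte[6]=0x49 cont=0 payload=0x49=73: acc |= 73<<14 -> acc=1207883 shift=21 [end]
Varint 3: bytes[4:7] = CB DC 49 -> value 1207883 (3 byte(s))
  byte[7]=0xB6 cont=1 payload=0x36=54: acc |= 54<<0 -> acc=54 shift=7
  byte[8]=0x79 cont=0 payload=0x79=121: acc |= 121<<7 -> acc=15542 shift=14 [end]
Varint 4: bytes[7:9] = B6 79 -> value 15542 (2 byte(s))
  byte[9]=0xCB cont=1 payload=0x4B=75: acc |= 75<<0 -> acc=75 shift=7
  byte[10]=0x9E cont=1 payload=0x1E=30: acc |= 30<<7 -> acc=3915 shift=14
  byte[11]=0x6A cont=0 payload=0x6A=106: acc |= 106<<14 -> acc=1740619 shift=21 [end]
Varint 5: bytes[9:12] = CB 9E 6A -> value 1740619 (3 byte(s))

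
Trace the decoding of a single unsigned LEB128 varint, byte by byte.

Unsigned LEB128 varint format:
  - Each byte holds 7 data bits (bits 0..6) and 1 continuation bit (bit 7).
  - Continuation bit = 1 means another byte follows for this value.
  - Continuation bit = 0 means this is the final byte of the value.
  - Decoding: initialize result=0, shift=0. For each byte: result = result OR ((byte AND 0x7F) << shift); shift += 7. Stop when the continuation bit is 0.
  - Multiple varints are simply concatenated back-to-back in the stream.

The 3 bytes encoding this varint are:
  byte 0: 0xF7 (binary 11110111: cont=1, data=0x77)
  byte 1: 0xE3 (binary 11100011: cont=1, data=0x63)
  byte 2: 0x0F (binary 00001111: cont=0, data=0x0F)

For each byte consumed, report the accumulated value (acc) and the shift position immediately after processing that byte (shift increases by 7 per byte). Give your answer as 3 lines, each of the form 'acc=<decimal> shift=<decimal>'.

byte 0=0xF7: payload=0x77=119, contrib = 119<<0 = 119; acc -> 119, shift -> 7
byte 1=0xE3: payload=0x63=99, contrib = 99<<7 = 12672; acc -> 12791, shift -> 14
byte 2=0x0F: payload=0x0F=15, contrib = 15<<14 = 245760; acc -> 258551, shift -> 21

Answer: acc=119 shift=7
acc=12791 shift=14
acc=258551 shift=21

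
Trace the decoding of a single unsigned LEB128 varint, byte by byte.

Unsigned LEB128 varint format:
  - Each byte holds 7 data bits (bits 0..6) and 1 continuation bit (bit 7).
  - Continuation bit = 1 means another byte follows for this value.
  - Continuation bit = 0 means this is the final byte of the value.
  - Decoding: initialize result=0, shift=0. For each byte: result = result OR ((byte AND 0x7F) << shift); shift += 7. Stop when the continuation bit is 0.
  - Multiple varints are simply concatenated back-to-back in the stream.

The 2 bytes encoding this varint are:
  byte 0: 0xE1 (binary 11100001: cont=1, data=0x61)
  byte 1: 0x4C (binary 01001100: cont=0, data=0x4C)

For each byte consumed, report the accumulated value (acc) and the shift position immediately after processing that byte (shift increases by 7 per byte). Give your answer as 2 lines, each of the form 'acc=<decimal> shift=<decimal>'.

byte 0=0xE1: payload=0x61=97, contrib = 97<<0 = 97; acc -> 97, shift -> 7
byte 1=0x4C: payload=0x4C=76, contrib = 76<<7 = 9728; acc -> 9825, shift -> 14

Answer: acc=97 shift=7
acc=9825 shift=14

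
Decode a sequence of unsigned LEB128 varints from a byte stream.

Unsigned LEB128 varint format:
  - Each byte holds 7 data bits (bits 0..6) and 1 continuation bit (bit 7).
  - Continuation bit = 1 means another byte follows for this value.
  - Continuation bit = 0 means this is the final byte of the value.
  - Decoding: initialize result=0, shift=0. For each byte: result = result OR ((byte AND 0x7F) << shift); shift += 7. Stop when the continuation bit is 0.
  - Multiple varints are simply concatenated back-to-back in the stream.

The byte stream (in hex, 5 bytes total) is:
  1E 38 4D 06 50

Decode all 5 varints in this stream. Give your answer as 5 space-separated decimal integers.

Answer: 30 56 77 6 80

Derivation:
  byte[0]=0x1E cont=0 payload=0x1E=30: acc |= 30<<0 -> acc=30 shift=7 [end]
Varint 1: bytes[0:1] = 1E -> value 30 (1 byte(s))
  byte[1]=0x38 cont=0 payload=0x38=56: acc |= 56<<0 -> acc=56 shift=7 [end]
Varint 2: bytes[1:2] = 38 -> value 56 (1 byte(s))
  byte[2]=0x4D cont=0 payload=0x4D=77: acc |= 77<<0 -> acc=77 shift=7 [end]
Varint 3: bytes[2:3] = 4D -> value 77 (1 byte(s))
  byte[3]=0x06 cont=0 payload=0x06=6: acc |= 6<<0 -> acc=6 shift=7 [end]
Varint 4: bytes[3:4] = 06 -> value 6 (1 byte(s))
  byte[4]=0x50 cont=0 payload=0x50=80: acc |= 80<<0 -> acc=80 shift=7 [end]
Varint 5: bytes[4:5] = 50 -> value 80 (1 byte(s))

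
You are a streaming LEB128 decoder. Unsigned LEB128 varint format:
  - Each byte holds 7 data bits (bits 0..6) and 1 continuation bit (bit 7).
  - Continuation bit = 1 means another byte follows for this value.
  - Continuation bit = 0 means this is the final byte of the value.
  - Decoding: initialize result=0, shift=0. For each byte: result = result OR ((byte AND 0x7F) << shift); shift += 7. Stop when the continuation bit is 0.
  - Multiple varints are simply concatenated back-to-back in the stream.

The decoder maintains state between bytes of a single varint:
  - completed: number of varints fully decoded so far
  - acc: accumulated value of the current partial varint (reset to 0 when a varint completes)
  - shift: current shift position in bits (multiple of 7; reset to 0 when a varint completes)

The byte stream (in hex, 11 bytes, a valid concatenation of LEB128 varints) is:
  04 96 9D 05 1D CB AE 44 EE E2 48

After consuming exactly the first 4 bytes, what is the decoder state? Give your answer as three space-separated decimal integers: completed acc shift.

byte[0]=0x04 cont=0 payload=0x04: varint #1 complete (value=4); reset -> completed=1 acc=0 shift=0
byte[1]=0x96 cont=1 payload=0x16: acc |= 22<<0 -> completed=1 acc=22 shift=7
byte[2]=0x9D cont=1 payload=0x1D: acc |= 29<<7 -> completed=1 acc=3734 shift=14
byte[3]=0x05 cont=0 payload=0x05: varint #2 complete (value=85654); reset -> completed=2 acc=0 shift=0

Answer: 2 0 0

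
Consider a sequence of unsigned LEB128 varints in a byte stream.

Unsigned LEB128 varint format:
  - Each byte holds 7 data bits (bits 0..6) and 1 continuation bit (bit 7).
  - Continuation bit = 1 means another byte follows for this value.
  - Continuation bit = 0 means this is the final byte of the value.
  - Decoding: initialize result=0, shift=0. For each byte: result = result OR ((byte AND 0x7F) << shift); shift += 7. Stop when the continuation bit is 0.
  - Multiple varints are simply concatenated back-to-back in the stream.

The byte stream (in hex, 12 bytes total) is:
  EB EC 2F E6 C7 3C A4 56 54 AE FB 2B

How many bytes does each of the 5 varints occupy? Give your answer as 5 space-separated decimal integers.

  byte[0]=0xEB cont=1 payload=0x6B=107: acc |= 107<<0 -> acc=107 shift=7
  byte[1]=0xEC cont=1 payload=0x6C=108: acc |= 108<<7 -> acc=13931 shift=14
  byte[2]=0x2F cont=0 payload=0x2F=47: acc |= 47<<14 -> acc=783979 shift=21 [end]
Varint 1: bytes[0:3] = EB EC 2F -> value 783979 (3 byte(s))
  byte[3]=0xE6 cont=1 payload=0x66=102: acc |= 102<<0 -> acc=102 shift=7
  byte[4]=0xC7 cont=1 payload=0x47=71: acc |= 71<<7 -> acc=9190 shift=14
  byte[5]=0x3C cont=0 payload=0x3C=60: acc |= 60<<14 -> acc=992230 shift=21 [end]
Varint 2: bytes[3:6] = E6 C7 3C -> value 992230 (3 byte(s))
  byte[6]=0xA4 cont=1 payload=0x24=36: acc |= 36<<0 -> acc=36 shift=7
  byte[7]=0x56 cont=0 payload=0x56=86: acc |= 86<<7 -> acc=11044 shift=14 [end]
Varint 3: bytes[6:8] = A4 56 -> value 11044 (2 byte(s))
  byte[8]=0x54 cont=0 payload=0x54=84: acc |= 84<<0 -> acc=84 shift=7 [end]
Varint 4: bytes[8:9] = 54 -> value 84 (1 byte(s))
  byte[9]=0xAE cont=1 payload=0x2E=46: acc |= 46<<0 -> acc=46 shift=7
  byte[10]=0xFB cont=1 payload=0x7B=123: acc |= 123<<7 -> acc=15790 shift=14
  byte[11]=0x2B cont=0 payload=0x2B=43: acc |= 43<<14 -> acc=720302 shift=21 [end]
Varint 5: bytes[9:12] = AE FB 2B -> value 720302 (3 byte(s))

Answer: 3 3 2 1 3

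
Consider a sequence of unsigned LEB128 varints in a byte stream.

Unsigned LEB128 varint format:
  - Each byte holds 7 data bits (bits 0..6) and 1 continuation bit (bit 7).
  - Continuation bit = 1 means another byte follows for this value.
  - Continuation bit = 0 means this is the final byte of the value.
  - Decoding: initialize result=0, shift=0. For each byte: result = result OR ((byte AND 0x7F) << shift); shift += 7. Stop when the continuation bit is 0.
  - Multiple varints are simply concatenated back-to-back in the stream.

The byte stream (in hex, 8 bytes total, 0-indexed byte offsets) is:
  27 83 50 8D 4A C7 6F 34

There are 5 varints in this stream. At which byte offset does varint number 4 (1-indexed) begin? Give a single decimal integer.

Answer: 5

Derivation:
  byte[0]=0x27 cont=0 payload=0x27=39: acc |= 39<<0 -> acc=39 shift=7 [end]
Varint 1: bytes[0:1] = 27 -> value 39 (1 byte(s))
  byte[1]=0x83 cont=1 payload=0x03=3: acc |= 3<<0 -> acc=3 shift=7
  byte[2]=0x50 cont=0 payload=0x50=80: acc |= 80<<7 -> acc=10243 shift=14 [end]
Varint 2: bytes[1:3] = 83 50 -> value 10243 (2 byte(s))
  byte[3]=0x8D cont=1 payload=0x0D=13: acc |= 13<<0 -> acc=13 shift=7
  byte[4]=0x4A cont=0 payload=0x4A=74: acc |= 74<<7 -> acc=9485 shift=14 [end]
Varint 3: bytes[3:5] = 8D 4A -> value 9485 (2 byte(s))
  byte[5]=0xC7 cont=1 payload=0x47=71: acc |= 71<<0 -> acc=71 shift=7
  byte[6]=0x6F cont=0 payload=0x6F=111: acc |= 111<<7 -> acc=14279 shift=14 [end]
Varint 4: bytes[5:7] = C7 6F -> value 14279 (2 byte(s))
  byte[7]=0x34 cont=0 payload=0x34=52: acc |= 52<<0 -> acc=52 shift=7 [end]
Varint 5: bytes[7:8] = 34 -> value 52 (1 byte(s))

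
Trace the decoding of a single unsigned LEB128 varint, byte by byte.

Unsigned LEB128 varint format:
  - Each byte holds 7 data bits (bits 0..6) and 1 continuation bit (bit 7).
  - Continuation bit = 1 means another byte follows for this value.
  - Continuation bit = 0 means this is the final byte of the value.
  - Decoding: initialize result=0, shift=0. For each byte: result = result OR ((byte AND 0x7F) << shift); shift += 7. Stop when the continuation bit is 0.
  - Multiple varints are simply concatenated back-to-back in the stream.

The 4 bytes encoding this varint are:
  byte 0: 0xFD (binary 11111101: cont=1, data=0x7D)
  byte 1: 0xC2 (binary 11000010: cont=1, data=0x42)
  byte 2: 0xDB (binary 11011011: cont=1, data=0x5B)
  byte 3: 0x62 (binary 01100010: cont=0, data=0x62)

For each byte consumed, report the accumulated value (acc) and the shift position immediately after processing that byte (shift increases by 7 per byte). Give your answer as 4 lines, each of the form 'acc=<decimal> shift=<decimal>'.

byte 0=0xFD: payload=0x7D=125, contrib = 125<<0 = 125; acc -> 125, shift -> 7
byte 1=0xC2: payload=0x42=66, contrib = 66<<7 = 8448; acc -> 8573, shift -> 14
byte 2=0xDB: payload=0x5B=91, contrib = 91<<14 = 1490944; acc -> 1499517, shift -> 21
byte 3=0x62: payload=0x62=98, contrib = 98<<21 = 205520896; acc -> 207020413, shift -> 28

Answer: acc=125 shift=7
acc=8573 shift=14
acc=1499517 shift=21
acc=207020413 shift=28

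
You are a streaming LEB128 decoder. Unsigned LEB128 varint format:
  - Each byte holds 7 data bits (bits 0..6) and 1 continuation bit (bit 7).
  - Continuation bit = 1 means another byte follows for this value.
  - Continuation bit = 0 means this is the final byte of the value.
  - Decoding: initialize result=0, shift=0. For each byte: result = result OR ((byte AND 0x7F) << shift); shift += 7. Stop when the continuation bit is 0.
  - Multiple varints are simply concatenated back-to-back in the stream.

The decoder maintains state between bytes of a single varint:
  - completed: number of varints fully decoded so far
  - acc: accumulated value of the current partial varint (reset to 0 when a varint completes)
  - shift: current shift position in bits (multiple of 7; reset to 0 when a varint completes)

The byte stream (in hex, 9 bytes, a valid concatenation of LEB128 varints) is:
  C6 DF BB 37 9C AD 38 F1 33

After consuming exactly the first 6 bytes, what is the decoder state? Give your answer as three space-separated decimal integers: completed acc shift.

Answer: 1 5788 14

Derivation:
byte[0]=0xC6 cont=1 payload=0x46: acc |= 70<<0 -> completed=0 acc=70 shift=7
byte[1]=0xDF cont=1 payload=0x5F: acc |= 95<<7 -> completed=0 acc=12230 shift=14
byte[2]=0xBB cont=1 payload=0x3B: acc |= 59<<14 -> completed=0 acc=978886 shift=21
byte[3]=0x37 cont=0 payload=0x37: varint #1 complete (value=116322246); reset -> completed=1 acc=0 shift=0
byte[4]=0x9C cont=1 payload=0x1C: acc |= 28<<0 -> completed=1 acc=28 shift=7
byte[5]=0xAD cont=1 payload=0x2D: acc |= 45<<7 -> completed=1 acc=5788 shift=14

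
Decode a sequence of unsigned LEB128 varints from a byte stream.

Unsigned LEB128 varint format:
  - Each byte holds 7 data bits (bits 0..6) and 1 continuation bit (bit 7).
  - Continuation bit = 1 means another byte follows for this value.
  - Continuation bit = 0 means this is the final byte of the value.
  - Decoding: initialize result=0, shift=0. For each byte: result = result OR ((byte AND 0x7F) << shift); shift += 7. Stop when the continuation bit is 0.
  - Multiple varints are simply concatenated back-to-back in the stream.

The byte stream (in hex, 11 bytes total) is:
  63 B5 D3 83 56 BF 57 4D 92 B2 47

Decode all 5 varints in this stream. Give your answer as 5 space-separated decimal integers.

  byte[0]=0x63 cont=0 payload=0x63=99: acc |= 99<<0 -> acc=99 shift=7 [end]
Varint 1: bytes[0:1] = 63 -> value 99 (1 byte(s))
  byte[1]=0xB5 cont=1 payload=0x35=53: acc |= 53<<0 -> acc=53 shift=7
  byte[2]=0xD3 cont=1 payload=0x53=83: acc |= 83<<7 -> acc=10677 shift=14
  byte[3]=0x83 cont=1 payload=0x03=3: acc |= 3<<14 -> acc=59829 shift=21
  byte[4]=0x56 cont=0 payload=0x56=86: acc |= 86<<21 -> acc=180414901 shift=28 [end]
Varint 2: bytes[1:5] = B5 D3 83 56 -> value 180414901 (4 byte(s))
  byte[5]=0xBF cont=1 payload=0x3F=63: acc |= 63<<0 -> acc=63 shift=7
  byte[6]=0x57 cont=0 payload=0x57=87: acc |= 87<<7 -> acc=11199 shift=14 [end]
Varint 3: bytes[5:7] = BF 57 -> value 11199 (2 byte(s))
  byte[7]=0x4D cont=0 payload=0x4D=77: acc |= 77<<0 -> acc=77 shift=7 [end]
Varint 4: bytes[7:8] = 4D -> value 77 (1 byte(s))
  byte[8]=0x92 cont=1 payload=0x12=18: acc |= 18<<0 -> acc=18 shift=7
  byte[9]=0xB2 cont=1 payload=0x32=50: acc |= 50<<7 -> acc=6418 shift=14
  byte[10]=0x47 cont=0 payload=0x47=71: acc |= 71<<14 -> acc=1169682 shift=21 [end]
Varint 5: bytes[8:11] = 92 B2 47 -> value 1169682 (3 byte(s))

Answer: 99 180414901 11199 77 1169682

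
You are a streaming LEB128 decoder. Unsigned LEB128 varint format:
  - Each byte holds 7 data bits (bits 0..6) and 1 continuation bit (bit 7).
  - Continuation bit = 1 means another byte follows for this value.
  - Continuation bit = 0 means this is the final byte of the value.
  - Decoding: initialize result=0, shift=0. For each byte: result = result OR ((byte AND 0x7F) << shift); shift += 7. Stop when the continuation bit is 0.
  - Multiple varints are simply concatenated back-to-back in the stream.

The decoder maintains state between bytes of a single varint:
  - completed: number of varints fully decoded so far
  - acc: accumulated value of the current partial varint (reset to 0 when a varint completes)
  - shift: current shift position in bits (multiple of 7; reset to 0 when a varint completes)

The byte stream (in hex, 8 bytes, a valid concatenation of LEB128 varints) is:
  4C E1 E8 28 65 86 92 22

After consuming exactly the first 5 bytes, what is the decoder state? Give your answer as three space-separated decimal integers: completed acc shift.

byte[0]=0x4C cont=0 payload=0x4C: varint #1 complete (value=76); reset -> completed=1 acc=0 shift=0
byte[1]=0xE1 cont=1 payload=0x61: acc |= 97<<0 -> completed=1 acc=97 shift=7
byte[2]=0xE8 cont=1 payload=0x68: acc |= 104<<7 -> completed=1 acc=13409 shift=14
byte[3]=0x28 cont=0 payload=0x28: varint #2 complete (value=668769); reset -> completed=2 acc=0 shift=0
byte[4]=0x65 cont=0 payload=0x65: varint #3 complete (value=101); reset -> completed=3 acc=0 shift=0

Answer: 3 0 0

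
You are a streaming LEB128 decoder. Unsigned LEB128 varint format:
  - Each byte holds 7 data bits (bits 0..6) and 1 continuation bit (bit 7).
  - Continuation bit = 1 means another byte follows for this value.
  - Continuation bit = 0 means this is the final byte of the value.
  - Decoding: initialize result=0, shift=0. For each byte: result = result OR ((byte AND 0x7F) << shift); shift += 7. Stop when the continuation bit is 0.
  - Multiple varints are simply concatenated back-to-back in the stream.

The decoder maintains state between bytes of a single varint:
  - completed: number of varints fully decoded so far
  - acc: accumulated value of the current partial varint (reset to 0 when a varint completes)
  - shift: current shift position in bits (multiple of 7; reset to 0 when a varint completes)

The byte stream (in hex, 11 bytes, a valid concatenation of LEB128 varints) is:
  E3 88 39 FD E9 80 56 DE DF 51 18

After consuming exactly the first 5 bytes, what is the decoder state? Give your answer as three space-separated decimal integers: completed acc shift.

byte[0]=0xE3 cont=1 payload=0x63: acc |= 99<<0 -> completed=0 acc=99 shift=7
byte[1]=0x88 cont=1 payload=0x08: acc |= 8<<7 -> completed=0 acc=1123 shift=14
byte[2]=0x39 cont=0 payload=0x39: varint #1 complete (value=935011); reset -> completed=1 acc=0 shift=0
byte[3]=0xFD cont=1 payload=0x7D: acc |= 125<<0 -> completed=1 acc=125 shift=7
byte[4]=0xE9 cont=1 payload=0x69: acc |= 105<<7 -> completed=1 acc=13565 shift=14

Answer: 1 13565 14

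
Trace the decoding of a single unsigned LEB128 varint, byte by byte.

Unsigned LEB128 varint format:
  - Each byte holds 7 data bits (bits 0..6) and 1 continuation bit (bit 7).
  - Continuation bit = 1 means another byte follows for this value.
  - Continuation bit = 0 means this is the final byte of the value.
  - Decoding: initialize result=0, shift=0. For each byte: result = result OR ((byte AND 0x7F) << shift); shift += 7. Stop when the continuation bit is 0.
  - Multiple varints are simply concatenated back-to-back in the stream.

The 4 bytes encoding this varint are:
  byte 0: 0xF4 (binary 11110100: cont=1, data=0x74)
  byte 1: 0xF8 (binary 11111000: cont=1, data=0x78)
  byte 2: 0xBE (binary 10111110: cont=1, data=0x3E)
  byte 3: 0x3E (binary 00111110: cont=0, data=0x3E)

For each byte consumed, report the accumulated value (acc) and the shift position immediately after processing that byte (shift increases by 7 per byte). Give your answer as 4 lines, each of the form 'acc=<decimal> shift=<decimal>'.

Answer: acc=116 shift=7
acc=15476 shift=14
acc=1031284 shift=21
acc=131054708 shift=28

Derivation:
byte 0=0xF4: payload=0x74=116, contrib = 116<<0 = 116; acc -> 116, shift -> 7
byte 1=0xF8: payload=0x78=120, contrib = 120<<7 = 15360; acc -> 15476, shift -> 14
byte 2=0xBE: payload=0x3E=62, contrib = 62<<14 = 1015808; acc -> 1031284, shift -> 21
byte 3=0x3E: payload=0x3E=62, contrib = 62<<21 = 130023424; acc -> 131054708, shift -> 28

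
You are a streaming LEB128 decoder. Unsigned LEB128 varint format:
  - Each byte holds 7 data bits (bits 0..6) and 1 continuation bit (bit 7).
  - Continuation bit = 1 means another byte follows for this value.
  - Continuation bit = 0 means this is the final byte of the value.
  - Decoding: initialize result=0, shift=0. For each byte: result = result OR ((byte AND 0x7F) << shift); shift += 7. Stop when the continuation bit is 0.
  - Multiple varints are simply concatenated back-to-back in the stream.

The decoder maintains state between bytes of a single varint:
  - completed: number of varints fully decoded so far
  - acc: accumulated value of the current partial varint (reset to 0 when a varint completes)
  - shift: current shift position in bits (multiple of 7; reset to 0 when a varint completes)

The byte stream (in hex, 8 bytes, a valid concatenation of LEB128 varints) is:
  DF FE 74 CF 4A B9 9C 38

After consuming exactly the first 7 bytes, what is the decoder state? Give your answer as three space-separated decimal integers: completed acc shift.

Answer: 2 3641 14

Derivation:
byte[0]=0xDF cont=1 payload=0x5F: acc |= 95<<0 -> completed=0 acc=95 shift=7
byte[1]=0xFE cont=1 payload=0x7E: acc |= 126<<7 -> completed=0 acc=16223 shift=14
byte[2]=0x74 cont=0 payload=0x74: varint #1 complete (value=1916767); reset -> completed=1 acc=0 shift=0
byte[3]=0xCF cont=1 payload=0x4F: acc |= 79<<0 -> completed=1 acc=79 shift=7
byte[4]=0x4A cont=0 payload=0x4A: varint #2 complete (value=9551); reset -> completed=2 acc=0 shift=0
byte[5]=0xB9 cont=1 payload=0x39: acc |= 57<<0 -> completed=2 acc=57 shift=7
byte[6]=0x9C cont=1 payload=0x1C: acc |= 28<<7 -> completed=2 acc=3641 shift=14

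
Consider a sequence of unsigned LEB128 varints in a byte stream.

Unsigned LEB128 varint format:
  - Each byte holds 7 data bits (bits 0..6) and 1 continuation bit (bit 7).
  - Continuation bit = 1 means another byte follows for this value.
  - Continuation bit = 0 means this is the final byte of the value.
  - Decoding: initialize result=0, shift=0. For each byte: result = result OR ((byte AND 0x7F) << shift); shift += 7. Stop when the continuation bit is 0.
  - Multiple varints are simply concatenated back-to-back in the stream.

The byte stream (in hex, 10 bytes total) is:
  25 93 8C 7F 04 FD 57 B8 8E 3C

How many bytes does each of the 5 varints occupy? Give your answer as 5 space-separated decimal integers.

  byte[0]=0x25 cont=0 payload=0x25=37: acc |= 37<<0 -> acc=37 shift=7 [end]
Varint 1: bytes[0:1] = 25 -> value 37 (1 byte(s))
  byte[1]=0x93 cont=1 payload=0x13=19: acc |= 19<<0 -> acc=19 shift=7
  byte[2]=0x8C cont=1 payload=0x0C=12: acc |= 12<<7 -> acc=1555 shift=14
  byte[3]=0x7F cont=0 payload=0x7F=127: acc |= 127<<14 -> acc=2082323 shift=21 [end]
Varint 2: bytes[1:4] = 93 8C 7F -> value 2082323 (3 byte(s))
  byte[4]=0x04 cont=0 payload=0x04=4: acc |= 4<<0 -> acc=4 shift=7 [end]
Varint 3: bytes[4:5] = 04 -> value 4 (1 byte(s))
  byte[5]=0xFD cont=1 payload=0x7D=125: acc |= 125<<0 -> acc=125 shift=7
  byte[6]=0x57 cont=0 payload=0x57=87: acc |= 87<<7 -> acc=11261 shift=14 [end]
Varint 4: bytes[5:7] = FD 57 -> value 11261 (2 byte(s))
  byte[7]=0xB8 cont=1 payload=0x38=56: acc |= 56<<0 -> acc=56 shift=7
  byte[8]=0x8E cont=1 payload=0x0E=14: acc |= 14<<7 -> acc=1848 shift=14
  byte[9]=0x3C cont=0 payload=0x3C=60: acc |= 60<<14 -> acc=984888 shift=21 [end]
Varint 5: bytes[7:10] = B8 8E 3C -> value 984888 (3 byte(s))

Answer: 1 3 1 2 3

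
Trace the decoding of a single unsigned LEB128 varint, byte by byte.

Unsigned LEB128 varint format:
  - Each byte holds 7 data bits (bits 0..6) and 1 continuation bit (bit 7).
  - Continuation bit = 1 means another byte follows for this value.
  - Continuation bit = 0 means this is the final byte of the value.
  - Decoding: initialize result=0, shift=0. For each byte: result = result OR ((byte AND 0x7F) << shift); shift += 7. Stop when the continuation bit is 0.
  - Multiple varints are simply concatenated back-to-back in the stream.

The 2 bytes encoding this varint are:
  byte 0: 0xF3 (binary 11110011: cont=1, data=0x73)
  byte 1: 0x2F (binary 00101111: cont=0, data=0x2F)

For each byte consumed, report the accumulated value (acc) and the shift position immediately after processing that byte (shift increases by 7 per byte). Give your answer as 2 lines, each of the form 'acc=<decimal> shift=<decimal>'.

Answer: acc=115 shift=7
acc=6131 shift=14

Derivation:
byte 0=0xF3: payload=0x73=115, contrib = 115<<0 = 115; acc -> 115, shift -> 7
byte 1=0x2F: payload=0x2F=47, contrib = 47<<7 = 6016; acc -> 6131, shift -> 14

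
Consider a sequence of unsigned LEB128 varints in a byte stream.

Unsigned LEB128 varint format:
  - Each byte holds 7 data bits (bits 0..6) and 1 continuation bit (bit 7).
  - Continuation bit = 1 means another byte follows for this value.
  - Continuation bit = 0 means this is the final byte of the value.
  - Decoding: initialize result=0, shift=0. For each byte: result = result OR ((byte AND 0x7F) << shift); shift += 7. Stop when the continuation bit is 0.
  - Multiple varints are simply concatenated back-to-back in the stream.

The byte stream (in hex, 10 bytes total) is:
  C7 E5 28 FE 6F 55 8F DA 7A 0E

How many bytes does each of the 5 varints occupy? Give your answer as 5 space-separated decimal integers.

  byte[0]=0xC7 cont=1 payload=0x47=71: acc |= 71<<0 -> acc=71 shift=7
  byte[1]=0xE5 cont=1 payload=0x65=101: acc |= 101<<7 -> acc=12999 shift=14
  byte[2]=0x28 cont=0 payload=0x28=40: acc |= 40<<14 -> acc=668359 shift=21 [end]
Varint 1: bytes[0:3] = C7 E5 28 -> value 668359 (3 byte(s))
  byte[3]=0xFE cont=1 payload=0x7E=126: acc |= 126<<0 -> acc=126 shift=7
  byte[4]=0x6F cont=0 payload=0x6F=111: acc |= 111<<7 -> acc=14334 shift=14 [end]
Varint 2: bytes[3:5] = FE 6F -> value 14334 (2 byte(s))
  byte[5]=0x55 cont=0 payload=0x55=85: acc |= 85<<0 -> acc=85 shift=7 [end]
Varint 3: bytes[5:6] = 55 -> value 85 (1 byte(s))
  byte[6]=0x8F cont=1 payload=0x0F=15: acc |= 15<<0 -> acc=15 shift=7
  byte[7]=0xDA cont=1 payload=0x5A=90: acc |= 90<<7 -> acc=11535 shift=14
  byte[8]=0x7A cont=0 payload=0x7A=122: acc |= 122<<14 -> acc=2010383 shift=21 [end]
Varint 4: bytes[6:9] = 8F DA 7A -> value 2010383 (3 byte(s))
  byte[9]=0x0E cont=0 payload=0x0E=14: acc |= 14<<0 -> acc=14 shift=7 [end]
Varint 5: bytes[9:10] = 0E -> value 14 (1 byte(s))

Answer: 3 2 1 3 1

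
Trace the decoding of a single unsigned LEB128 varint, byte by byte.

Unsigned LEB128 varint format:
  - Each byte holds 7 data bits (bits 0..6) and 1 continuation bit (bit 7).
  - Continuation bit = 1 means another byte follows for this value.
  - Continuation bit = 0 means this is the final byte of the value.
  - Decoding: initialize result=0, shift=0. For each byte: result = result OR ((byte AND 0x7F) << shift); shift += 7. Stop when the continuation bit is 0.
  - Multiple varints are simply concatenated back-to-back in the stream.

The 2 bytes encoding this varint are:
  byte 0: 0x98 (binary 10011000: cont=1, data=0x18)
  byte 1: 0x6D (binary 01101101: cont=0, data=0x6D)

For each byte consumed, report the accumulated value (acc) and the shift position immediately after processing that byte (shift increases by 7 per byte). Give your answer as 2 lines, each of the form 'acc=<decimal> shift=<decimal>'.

byte 0=0x98: payload=0x18=24, contrib = 24<<0 = 24; acc -> 24, shift -> 7
byte 1=0x6D: payload=0x6D=109, contrib = 109<<7 = 13952; acc -> 13976, shift -> 14

Answer: acc=24 shift=7
acc=13976 shift=14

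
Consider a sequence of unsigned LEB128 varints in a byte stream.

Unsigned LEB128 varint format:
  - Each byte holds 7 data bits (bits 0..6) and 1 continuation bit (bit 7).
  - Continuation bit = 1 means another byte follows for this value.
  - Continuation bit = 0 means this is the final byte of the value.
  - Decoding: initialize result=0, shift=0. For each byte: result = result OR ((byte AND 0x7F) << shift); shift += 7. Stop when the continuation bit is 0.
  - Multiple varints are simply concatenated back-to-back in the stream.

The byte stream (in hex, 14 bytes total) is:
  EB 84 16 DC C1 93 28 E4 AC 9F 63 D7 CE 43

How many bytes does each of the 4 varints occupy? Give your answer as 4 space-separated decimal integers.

  byte[0]=0xEB cont=1 payload=0x6B=107: acc |= 107<<0 -> acc=107 shift=7
  byte[1]=0x84 cont=1 payload=0x04=4: acc |= 4<<7 -> acc=619 shift=14
  byte[2]=0x16 cont=0 payload=0x16=22: acc |= 22<<14 -> acc=361067 shift=21 [end]
Varint 1: bytes[0:3] = EB 84 16 -> value 361067 (3 byte(s))
  byte[3]=0xDC cont=1 payload=0x5C=92: acc |= 92<<0 -> acc=92 shift=7
  byte[4]=0xC1 cont=1 payload=0x41=65: acc |= 65<<7 -> acc=8412 shift=14
  byte[5]=0x93 cont=1 payload=0x13=19: acc |= 19<<14 -> acc=319708 shift=21
  byte[6]=0x28 cont=0 payload=0x28=40: acc |= 40<<21 -> acc=84205788 shift=28 [end]
Varint 2: bytes[3:7] = DC C1 93 28 -> value 84205788 (4 byte(s))
  byte[7]=0xE4 cont=1 payload=0x64=100: acc |= 100<<0 -> acc=100 shift=7
  byte[8]=0xAC cont=1 payload=0x2C=44: acc |= 44<<7 -> acc=5732 shift=14
  byte[9]=0x9F cont=1 payload=0x1F=31: acc |= 31<<14 -> acc=513636 shift=21
  byte[10]=0x63 cont=0 payload=0x63=99: acc |= 99<<21 -> acc=208131684 shift=28 [end]
Varint 3: bytes[7:11] = E4 AC 9F 63 -> value 208131684 (4 byte(s))
  byte[11]=0xD7 cont=1 payload=0x57=87: acc |= 87<<0 -> acc=87 shift=7
  byte[12]=0xCE cont=1 payload=0x4E=78: acc |= 78<<7 -> acc=10071 shift=14
  byte[13]=0x43 cont=0 payload=0x43=67: acc |= 67<<14 -> acc=1107799 shift=21 [end]
Varint 4: bytes[11:14] = D7 CE 43 -> value 1107799 (3 byte(s))

Answer: 3 4 4 3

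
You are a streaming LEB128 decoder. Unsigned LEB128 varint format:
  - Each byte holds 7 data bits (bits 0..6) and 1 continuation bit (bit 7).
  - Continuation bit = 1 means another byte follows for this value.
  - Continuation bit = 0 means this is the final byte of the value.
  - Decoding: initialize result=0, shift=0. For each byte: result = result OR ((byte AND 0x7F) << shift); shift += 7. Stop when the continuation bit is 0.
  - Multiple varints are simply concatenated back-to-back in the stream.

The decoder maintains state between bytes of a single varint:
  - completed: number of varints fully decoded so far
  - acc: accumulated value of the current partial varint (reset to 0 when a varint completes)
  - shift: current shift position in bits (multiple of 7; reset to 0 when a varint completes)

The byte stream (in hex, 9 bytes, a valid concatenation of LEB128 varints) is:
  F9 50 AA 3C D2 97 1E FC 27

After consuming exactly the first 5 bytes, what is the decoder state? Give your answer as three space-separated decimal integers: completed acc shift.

Answer: 2 82 7

Derivation:
byte[0]=0xF9 cont=1 payload=0x79: acc |= 121<<0 -> completed=0 acc=121 shift=7
byte[1]=0x50 cont=0 payload=0x50: varint #1 complete (value=10361); reset -> completed=1 acc=0 shift=0
byte[2]=0xAA cont=1 payload=0x2A: acc |= 42<<0 -> completed=1 acc=42 shift=7
byte[3]=0x3C cont=0 payload=0x3C: varint #2 complete (value=7722); reset -> completed=2 acc=0 shift=0
byte[4]=0xD2 cont=1 payload=0x52: acc |= 82<<0 -> completed=2 acc=82 shift=7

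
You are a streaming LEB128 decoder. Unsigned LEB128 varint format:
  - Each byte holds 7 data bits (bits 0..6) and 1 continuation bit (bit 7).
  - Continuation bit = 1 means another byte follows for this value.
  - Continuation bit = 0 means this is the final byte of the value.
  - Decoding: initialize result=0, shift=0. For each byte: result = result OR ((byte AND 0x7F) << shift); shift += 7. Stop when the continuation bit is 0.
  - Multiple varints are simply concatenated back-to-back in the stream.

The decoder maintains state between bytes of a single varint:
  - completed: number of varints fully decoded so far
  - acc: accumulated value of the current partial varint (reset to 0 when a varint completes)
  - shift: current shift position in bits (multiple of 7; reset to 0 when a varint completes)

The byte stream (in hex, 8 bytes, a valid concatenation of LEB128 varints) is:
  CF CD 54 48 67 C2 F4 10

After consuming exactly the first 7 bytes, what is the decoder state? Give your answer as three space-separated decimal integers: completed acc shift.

Answer: 3 14914 14

Derivation:
byte[0]=0xCF cont=1 payload=0x4F: acc |= 79<<0 -> completed=0 acc=79 shift=7
byte[1]=0xCD cont=1 payload=0x4D: acc |= 77<<7 -> completed=0 acc=9935 shift=14
byte[2]=0x54 cont=0 payload=0x54: varint #1 complete (value=1386191); reset -> completed=1 acc=0 shift=0
byte[3]=0x48 cont=0 payload=0x48: varint #2 complete (value=72); reset -> completed=2 acc=0 shift=0
byte[4]=0x67 cont=0 payload=0x67: varint #3 complete (value=103); reset -> completed=3 acc=0 shift=0
byte[5]=0xC2 cont=1 payload=0x42: acc |= 66<<0 -> completed=3 acc=66 shift=7
byte[6]=0xF4 cont=1 payload=0x74: acc |= 116<<7 -> completed=3 acc=14914 shift=14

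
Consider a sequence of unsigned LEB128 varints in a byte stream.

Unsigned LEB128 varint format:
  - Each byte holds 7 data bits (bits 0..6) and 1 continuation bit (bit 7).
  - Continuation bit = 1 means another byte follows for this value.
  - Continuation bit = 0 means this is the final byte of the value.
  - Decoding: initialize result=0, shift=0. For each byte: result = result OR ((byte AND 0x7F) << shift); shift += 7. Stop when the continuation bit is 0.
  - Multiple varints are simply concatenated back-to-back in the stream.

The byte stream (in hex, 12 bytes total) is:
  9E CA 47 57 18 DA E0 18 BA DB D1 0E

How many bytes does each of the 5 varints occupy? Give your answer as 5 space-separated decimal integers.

Answer: 3 1 1 3 4

Derivation:
  byte[0]=0x9E cont=1 payload=0x1E=30: acc |= 30<<0 -> acc=30 shift=7
  byte[1]=0xCA cont=1 payload=0x4A=74: acc |= 74<<7 -> acc=9502 shift=14
  byte[2]=0x47 cont=0 payload=0x47=71: acc |= 71<<14 -> acc=1172766 shift=21 [end]
Varint 1: bytes[0:3] = 9E CA 47 -> value 1172766 (3 byte(s))
  byte[3]=0x57 cont=0 payload=0x57=87: acc |= 87<<0 -> acc=87 shift=7 [end]
Varint 2: bytes[3:4] = 57 -> value 87 (1 byte(s))
  byte[4]=0x18 cont=0 payload=0x18=24: acc |= 24<<0 -> acc=24 shift=7 [end]
Varint 3: bytes[4:5] = 18 -> value 24 (1 byte(s))
  byte[5]=0xDA cont=1 payload=0x5A=90: acc |= 90<<0 -> acc=90 shift=7
  byte[6]=0xE0 cont=1 payload=0x60=96: acc |= 96<<7 -> acc=12378 shift=14
  byte[7]=0x18 cont=0 payload=0x18=24: acc |= 24<<14 -> acc=405594 shift=21 [end]
Varint 4: bytes[5:8] = DA E0 18 -> value 405594 (3 byte(s))
  byte[8]=0xBA cont=1 payload=0x3A=58: acc |= 58<<0 -> acc=58 shift=7
  byte[9]=0xDB cont=1 payload=0x5B=91: acc |= 91<<7 -> acc=11706 shift=14
  byte[10]=0xD1 cont=1 payload=0x51=81: acc |= 81<<14 -> acc=1338810 shift=21
  byte[11]=0x0E cont=0 payload=0x0E=14: acc |= 14<<21 -> acc=30698938 shift=28 [end]
Varint 5: bytes[8:12] = BA DB D1 0E -> value 30698938 (4 byte(s))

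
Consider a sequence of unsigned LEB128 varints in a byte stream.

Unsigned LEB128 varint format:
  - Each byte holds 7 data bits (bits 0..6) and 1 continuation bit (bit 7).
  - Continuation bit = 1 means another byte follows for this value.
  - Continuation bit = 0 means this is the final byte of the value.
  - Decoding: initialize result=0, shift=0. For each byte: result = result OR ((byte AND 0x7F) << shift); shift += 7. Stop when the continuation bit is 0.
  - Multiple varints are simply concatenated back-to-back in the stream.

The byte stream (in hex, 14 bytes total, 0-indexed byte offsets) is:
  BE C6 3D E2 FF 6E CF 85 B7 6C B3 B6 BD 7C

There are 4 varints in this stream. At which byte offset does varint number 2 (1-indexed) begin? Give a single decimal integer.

Answer: 3

Derivation:
  byte[0]=0xBE cont=1 payload=0x3E=62: acc |= 62<<0 -> acc=62 shift=7
  byte[1]=0xC6 cont=1 payload=0x46=70: acc |= 70<<7 -> acc=9022 shift=14
  byte[2]=0x3D cont=0 payload=0x3D=61: acc |= 61<<14 -> acc=1008446 shift=21 [end]
Varint 1: bytes[0:3] = BE C6 3D -> value 1008446 (3 byte(s))
  byte[3]=0xE2 cont=1 payload=0x62=98: acc |= 98<<0 -> acc=98 shift=7
  byte[4]=0xFF cont=1 payload=0x7F=127: acc |= 127<<7 -> acc=16354 shift=14
  byte[5]=0x6E cont=0 payload=0x6E=110: acc |= 110<<14 -> acc=1818594 shift=21 [end]
Varint 2: bytes[3:6] = E2 FF 6E -> value 1818594 (3 byte(s))
  byte[6]=0xCF cont=1 payload=0x4F=79: acc |= 79<<0 -> acc=79 shift=7
  byte[7]=0x85 cont=1 payload=0x05=5: acc |= 5<<7 -> acc=719 shift=14
  byte[8]=0xB7 cont=1 payload=0x37=55: acc |= 55<<14 -> acc=901839 shift=21
  byte[9]=0x6C cont=0 payload=0x6C=108: acc |= 108<<21 -> acc=227394255 shift=28 [end]
Varint 3: bytes[6:10] = CF 85 B7 6C -> value 227394255 (4 byte(s))
  byte[10]=0xB3 cont=1 payload=0x33=51: acc |= 51<<0 -> acc=51 shift=7
  byte[11]=0xB6 cont=1 payload=0x36=54: acc |= 54<<7 -> acc=6963 shift=14
  byte[12]=0xBD cont=1 payload=0x3D=61: acc |= 61<<14 -> acc=1006387 shift=21
  byte[13]=0x7C cont=0 payload=0x7C=124: acc |= 124<<21 -> acc=261053235 shift=28 [end]
Varint 4: bytes[10:14] = B3 B6 BD 7C -> value 261053235 (4 byte(s))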